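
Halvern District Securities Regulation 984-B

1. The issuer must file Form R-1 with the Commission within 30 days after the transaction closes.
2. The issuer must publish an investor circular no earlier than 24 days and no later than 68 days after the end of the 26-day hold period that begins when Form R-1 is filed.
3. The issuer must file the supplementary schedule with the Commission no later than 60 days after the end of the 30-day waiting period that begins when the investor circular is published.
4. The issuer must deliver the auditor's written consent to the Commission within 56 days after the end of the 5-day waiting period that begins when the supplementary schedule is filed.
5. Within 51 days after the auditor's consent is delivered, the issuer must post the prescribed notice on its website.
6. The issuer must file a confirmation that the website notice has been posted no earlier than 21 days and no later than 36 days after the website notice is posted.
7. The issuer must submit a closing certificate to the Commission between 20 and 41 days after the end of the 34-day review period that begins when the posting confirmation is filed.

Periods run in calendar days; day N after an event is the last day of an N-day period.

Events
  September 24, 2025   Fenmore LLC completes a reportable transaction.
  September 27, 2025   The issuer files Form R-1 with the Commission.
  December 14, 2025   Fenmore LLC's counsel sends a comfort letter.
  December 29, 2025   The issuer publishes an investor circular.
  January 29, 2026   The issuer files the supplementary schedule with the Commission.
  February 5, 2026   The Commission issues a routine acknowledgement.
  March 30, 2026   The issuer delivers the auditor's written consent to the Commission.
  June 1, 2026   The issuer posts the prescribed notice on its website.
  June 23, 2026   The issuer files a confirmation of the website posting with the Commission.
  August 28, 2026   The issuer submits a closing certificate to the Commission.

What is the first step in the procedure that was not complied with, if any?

(1) due by September 24, 2025 + 30 days = October 24, 2025; completed September 27, 2025, before the deadline.
(2) the permitted window runs from October 23, 2025 + 24 = November 16, 2025 to October 23, 2025 + 68 = December 30, 2025; done December 29, 2025, which is between those dates.
(3) due by January 28, 2026 + 60 days = March 29, 2026; completed January 29, 2026, before the deadline.
(4) due by February 3, 2026 + 56 days = March 31, 2026; done March 30, 2026 — timely.
(5) due by March 30, 2026 + 51 days = May 20, 2026; done June 1, 2026 — 12 days late.
That is the first point of non-compliance.

Step 5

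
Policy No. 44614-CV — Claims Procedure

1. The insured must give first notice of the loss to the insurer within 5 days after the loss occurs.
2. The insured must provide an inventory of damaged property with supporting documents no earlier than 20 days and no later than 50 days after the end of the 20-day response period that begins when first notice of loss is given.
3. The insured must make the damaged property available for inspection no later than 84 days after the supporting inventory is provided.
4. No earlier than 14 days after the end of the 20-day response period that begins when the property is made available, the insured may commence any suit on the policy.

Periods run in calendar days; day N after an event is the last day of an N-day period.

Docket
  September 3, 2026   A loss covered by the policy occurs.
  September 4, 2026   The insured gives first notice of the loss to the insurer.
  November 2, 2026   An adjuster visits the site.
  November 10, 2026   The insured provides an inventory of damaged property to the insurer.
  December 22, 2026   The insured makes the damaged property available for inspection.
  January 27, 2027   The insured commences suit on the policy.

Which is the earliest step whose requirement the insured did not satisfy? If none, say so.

(1) due by September 3, 2026 + 5 days = September 8, 2026; done September 4, 2026 — timely.
(2) the permitted window runs from September 24, 2026 + 20 = October 14, 2026 to September 24, 2026 + 50 = November 13, 2026; November 10, 2026 falls inside that range.
(3) due by November 10, 2026 + 84 days = February 2, 2027; completed December 22, 2026, before the deadline.
(4) permitted from January 11, 2027 + 14 days = January 25, 2027 onward; done January 27, 2027 — permitted.

None — every step was satisfied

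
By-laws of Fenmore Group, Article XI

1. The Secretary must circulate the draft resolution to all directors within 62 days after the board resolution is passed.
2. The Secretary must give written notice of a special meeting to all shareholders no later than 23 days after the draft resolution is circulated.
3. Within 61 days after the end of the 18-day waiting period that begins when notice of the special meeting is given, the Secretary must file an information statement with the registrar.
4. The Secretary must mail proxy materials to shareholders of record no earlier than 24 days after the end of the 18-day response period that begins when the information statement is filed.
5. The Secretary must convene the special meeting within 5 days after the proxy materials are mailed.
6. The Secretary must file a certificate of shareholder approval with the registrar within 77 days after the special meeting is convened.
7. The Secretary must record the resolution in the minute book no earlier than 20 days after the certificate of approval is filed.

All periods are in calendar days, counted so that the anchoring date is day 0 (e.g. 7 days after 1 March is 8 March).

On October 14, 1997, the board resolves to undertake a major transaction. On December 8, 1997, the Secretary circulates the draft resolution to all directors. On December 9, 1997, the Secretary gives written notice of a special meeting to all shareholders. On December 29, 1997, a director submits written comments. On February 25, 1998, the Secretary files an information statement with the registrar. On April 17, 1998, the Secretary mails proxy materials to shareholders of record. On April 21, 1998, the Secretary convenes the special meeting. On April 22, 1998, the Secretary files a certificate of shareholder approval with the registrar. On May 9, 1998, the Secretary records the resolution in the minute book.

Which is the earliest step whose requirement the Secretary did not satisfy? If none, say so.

Step 1 — counting 62 days from October 14, 1997 (when the board resolution is passed) gives a deadline of December 15, 1997; December 8, 1997 is within that limit.
Step 2 — counting 23 days from December 8, 1997 (when the draft resolution is circulated) gives a deadline of December 31, 1997; completed December 9, 1997, before the deadline.
Step 3 — counting 61 days from December 27, 1997 (end of the 18-day waiting period, which began when notice of the special meeting is given on December 9, 1997) gives a deadline of February 26, 1998; completed February 25, 1998, before the deadline.
Step 4 — must wait 24 days from March 15, 1998 (end of the 18-day response period, which began when the information statement is filed on February 25, 1998), so not before April 8, 1998; April 17, 1998 is on or after that date.
Step 5 — counting 5 days from April 17, 1998 (when the proxy materials are mailed) gives a deadline of April 22, 1998; April 21, 1998 is within that limit.
Step 6 — counting 77 days from April 21, 1998 (when the special meeting is convened) gives a deadline of July 7, 1998; April 22, 1998 is within that limit.
Step 7 — must wait 20 days from April 22, 1998 (when the certificate of approval is filed), so not before May 12, 1998; done May 9, 1998 — 3 days too early.
No need to go further; step 7 was not satisfied.

Step 7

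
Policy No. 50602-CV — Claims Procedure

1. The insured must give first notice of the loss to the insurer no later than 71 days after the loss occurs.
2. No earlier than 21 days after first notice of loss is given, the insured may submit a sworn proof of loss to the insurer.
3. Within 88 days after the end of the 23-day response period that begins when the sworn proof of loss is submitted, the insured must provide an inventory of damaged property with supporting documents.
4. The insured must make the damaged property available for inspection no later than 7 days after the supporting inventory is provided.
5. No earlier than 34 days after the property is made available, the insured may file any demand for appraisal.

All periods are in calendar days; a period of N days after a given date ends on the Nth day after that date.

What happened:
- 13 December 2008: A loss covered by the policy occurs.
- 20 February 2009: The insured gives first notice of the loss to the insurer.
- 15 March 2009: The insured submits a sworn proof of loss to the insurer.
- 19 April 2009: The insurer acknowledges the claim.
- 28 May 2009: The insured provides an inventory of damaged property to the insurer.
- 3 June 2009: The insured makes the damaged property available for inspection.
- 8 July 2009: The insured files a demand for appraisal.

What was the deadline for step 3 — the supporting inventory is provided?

4 July 2009

The sworn proof of loss is submitted on 15 March 2009; the 23-day response period therefore ends 7 April 2009, and step 3 runs from that date. 88 days after 7 April 2009 is 4 July 2009.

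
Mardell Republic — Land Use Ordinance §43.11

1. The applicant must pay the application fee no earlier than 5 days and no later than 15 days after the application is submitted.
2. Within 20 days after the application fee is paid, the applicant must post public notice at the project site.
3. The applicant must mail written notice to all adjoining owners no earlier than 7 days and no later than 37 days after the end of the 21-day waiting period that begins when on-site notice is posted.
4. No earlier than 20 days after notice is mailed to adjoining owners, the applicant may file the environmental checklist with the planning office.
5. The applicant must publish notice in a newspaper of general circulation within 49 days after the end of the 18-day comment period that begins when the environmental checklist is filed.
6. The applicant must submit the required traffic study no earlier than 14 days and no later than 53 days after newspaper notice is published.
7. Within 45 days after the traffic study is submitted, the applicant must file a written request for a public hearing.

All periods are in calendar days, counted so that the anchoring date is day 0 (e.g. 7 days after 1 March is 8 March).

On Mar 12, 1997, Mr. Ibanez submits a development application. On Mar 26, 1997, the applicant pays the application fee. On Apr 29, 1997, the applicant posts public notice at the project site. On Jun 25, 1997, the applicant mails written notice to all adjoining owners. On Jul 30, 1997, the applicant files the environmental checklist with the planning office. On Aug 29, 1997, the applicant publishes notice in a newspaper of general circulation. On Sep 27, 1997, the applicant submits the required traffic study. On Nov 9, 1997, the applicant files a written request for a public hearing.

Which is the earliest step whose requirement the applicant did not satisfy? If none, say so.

Step 1 — 5 and 15 days from Mar 12, 1997 (when the application is submitted) are Mar 17, 1997 and Mar 27, 1997 respectively; done Mar 26, 1997 — within the window.
Step 2 — counting 20 days from Mar 26, 1997 (when the application fee is paid) gives a deadline of Apr 15, 1997; Apr 29, 1997 misses that deadline by 14 days.
That is the first point of non-compliance.

Step 2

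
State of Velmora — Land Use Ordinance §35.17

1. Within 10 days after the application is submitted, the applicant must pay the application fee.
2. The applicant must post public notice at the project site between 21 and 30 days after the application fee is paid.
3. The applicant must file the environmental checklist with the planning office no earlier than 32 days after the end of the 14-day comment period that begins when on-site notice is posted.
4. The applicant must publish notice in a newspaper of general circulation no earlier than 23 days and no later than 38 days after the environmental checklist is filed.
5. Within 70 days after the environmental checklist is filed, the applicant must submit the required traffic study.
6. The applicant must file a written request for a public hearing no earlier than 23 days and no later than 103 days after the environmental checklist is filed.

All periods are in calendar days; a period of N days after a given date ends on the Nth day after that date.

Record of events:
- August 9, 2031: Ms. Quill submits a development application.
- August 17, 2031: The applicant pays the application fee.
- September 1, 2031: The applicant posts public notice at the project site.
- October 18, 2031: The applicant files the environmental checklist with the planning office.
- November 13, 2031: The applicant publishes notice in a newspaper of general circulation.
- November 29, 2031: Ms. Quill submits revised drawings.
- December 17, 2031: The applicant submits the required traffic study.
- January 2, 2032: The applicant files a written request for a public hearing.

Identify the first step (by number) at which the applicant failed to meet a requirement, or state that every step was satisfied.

Step 1: 10 days after August 9, 2031 (when the application is submitted) is August 19, 2031; August 17, 2031 is within that limit.
Step 2: the window is 21–30 days after August 17, 2031 (when the application fee is paid), so September 7, 2031 through September 16, 2031; September 1, 2031 is 6 days too early.

Step 2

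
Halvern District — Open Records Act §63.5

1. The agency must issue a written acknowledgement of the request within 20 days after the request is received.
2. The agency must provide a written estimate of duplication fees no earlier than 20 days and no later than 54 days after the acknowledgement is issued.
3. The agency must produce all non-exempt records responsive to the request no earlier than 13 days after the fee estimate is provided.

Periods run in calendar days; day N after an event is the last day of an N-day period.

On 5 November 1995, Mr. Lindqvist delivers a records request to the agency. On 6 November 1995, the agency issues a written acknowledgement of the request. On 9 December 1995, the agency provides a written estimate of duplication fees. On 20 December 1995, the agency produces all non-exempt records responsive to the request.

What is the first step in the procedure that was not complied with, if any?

Step 3

(1) due by 5 November 1995 + 20 days = 25 November 1995; completed 6 November 1995, before the deadline.
(2) the permitted window runs from 6 November 1995 + 20 = 26 November 1995 to 6 November 1995 + 54 = 30 December 1995; done 9 December 1995, which is between those dates.
(3) permitted from 9 December 1995 + 13 days = 22 December 1995 onward; acted on 20 December 1995, 2 days prematurely.
The analysis stops there.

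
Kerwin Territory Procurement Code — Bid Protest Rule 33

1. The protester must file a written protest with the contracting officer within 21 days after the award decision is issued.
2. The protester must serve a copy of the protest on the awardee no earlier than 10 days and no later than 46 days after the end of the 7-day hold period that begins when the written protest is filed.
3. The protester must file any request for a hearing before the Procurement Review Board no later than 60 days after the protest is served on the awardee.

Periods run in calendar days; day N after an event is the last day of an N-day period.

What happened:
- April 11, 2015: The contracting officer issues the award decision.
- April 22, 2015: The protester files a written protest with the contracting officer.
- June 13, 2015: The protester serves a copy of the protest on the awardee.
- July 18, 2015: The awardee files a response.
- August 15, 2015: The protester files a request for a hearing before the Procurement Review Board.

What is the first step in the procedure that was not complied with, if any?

Step 3

Step 1 — counting 21 days from April 11, 2015 (when the award decision is issued) gives a deadline of May 2, 2015; April 22, 2015 is within that limit.
Step 2 — 10 and 46 days from April 29, 2015 (end of the 7-day hold period, which began when the written protest is filed on April 22, 2015) are May 9, 2015 and June 14, 2015 respectively; done June 13, 2015, which is between those dates.
Step 3 — counting 60 days from June 13, 2015 (when the protest is served on the awardee) gives a deadline of August 12, 2015; done August 15, 2015 — 3 days late.
That is the first point of non-compliance.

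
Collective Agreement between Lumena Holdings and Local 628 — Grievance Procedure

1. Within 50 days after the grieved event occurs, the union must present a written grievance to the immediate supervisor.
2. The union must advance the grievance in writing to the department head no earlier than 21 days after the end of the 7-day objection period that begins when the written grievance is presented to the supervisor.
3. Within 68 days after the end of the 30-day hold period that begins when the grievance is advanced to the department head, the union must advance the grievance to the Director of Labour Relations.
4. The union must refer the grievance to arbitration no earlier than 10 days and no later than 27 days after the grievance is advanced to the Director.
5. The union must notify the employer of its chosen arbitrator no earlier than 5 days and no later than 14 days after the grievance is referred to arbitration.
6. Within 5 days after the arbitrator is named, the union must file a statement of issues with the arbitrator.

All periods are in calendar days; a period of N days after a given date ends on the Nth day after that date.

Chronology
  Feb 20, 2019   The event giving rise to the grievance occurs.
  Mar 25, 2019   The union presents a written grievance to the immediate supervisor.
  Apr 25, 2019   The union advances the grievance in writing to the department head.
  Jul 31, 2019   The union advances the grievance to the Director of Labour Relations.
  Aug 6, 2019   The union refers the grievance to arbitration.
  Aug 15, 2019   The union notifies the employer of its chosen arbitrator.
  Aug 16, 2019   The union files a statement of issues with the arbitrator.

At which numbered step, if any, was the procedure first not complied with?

Step 4

Step 1: 50 days after Feb 20, 2019 (when the grieved event occurs) is Apr 11, 2019; done Mar 25, 2019 — timely.
Step 2: the earliest permitted date is 21 days after Apr 1, 2019 (end of the 7-day objection period, which began when the written grievance is presented to the supervisor on Mar 25, 2019), i.e. Apr 22, 2019; done Apr 25, 2019, after the minimum wait.
Step 3: 68 days after May 25, 2019 (end of the 30-day hold period, which began when the grievance is advanced to the department head on Apr 25, 2019) is Aug 1, 2019; done Jul 31, 2019 — timely.
Step 4: the window is 10–27 days after Jul 31, 2019 (when the grievance is advanced to the Director), so Aug 10, 2019 through Aug 27, 2019; Aug 6, 2019 is 4 days too early.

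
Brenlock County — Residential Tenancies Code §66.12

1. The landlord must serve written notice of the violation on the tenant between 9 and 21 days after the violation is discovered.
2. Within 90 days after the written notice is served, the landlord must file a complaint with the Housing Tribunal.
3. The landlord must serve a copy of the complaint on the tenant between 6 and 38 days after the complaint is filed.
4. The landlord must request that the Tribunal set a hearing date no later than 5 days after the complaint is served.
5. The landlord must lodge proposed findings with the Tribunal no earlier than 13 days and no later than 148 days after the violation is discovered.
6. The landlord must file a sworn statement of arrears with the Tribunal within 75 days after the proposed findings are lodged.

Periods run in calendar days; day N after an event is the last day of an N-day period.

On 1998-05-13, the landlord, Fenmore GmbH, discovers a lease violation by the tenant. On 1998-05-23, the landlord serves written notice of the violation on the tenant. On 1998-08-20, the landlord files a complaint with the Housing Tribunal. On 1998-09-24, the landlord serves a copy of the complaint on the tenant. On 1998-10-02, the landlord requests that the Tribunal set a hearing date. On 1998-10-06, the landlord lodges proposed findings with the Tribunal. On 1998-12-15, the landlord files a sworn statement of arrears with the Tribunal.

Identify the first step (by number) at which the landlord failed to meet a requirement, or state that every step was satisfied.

Step 4

Step 1: the window is 9–21 days after 1998-05-13 (when the violation is discovered), so 1998-05-22 through 1998-06-03; done 1998-05-23 — within the window.
Step 2: 90 days after 1998-05-23 (when the written notice is served) is 1998-08-21; done 1998-08-20 — timely.
Step 3: the window is 6–38 days after 1998-08-20 (when the complaint is filed), so 1998-08-26 through 1998-09-27; 1998-09-24 falls inside that range.
Step 4: 5 days after 1998-09-24 (when the complaint is served) is 1998-09-29; done 1998-10-02 — 3 days late.
That is the first point of non-compliance.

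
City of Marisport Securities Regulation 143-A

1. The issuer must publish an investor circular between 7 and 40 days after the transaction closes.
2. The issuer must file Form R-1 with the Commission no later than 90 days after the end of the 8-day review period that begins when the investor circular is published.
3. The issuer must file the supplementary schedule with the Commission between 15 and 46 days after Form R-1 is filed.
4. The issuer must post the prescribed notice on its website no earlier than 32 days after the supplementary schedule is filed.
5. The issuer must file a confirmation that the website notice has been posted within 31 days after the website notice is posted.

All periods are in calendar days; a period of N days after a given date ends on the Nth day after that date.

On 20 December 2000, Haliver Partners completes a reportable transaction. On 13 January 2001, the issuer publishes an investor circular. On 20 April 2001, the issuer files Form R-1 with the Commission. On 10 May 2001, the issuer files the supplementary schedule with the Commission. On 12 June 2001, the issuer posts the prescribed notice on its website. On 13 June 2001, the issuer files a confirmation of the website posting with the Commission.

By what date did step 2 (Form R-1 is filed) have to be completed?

21 April 2001

The investor circular is published on 13 January 2001; the 8-day review period therefore ends 21 January 2001, and step 2 runs from that date. 90 days after 21 January 2001 is 21 April 2001.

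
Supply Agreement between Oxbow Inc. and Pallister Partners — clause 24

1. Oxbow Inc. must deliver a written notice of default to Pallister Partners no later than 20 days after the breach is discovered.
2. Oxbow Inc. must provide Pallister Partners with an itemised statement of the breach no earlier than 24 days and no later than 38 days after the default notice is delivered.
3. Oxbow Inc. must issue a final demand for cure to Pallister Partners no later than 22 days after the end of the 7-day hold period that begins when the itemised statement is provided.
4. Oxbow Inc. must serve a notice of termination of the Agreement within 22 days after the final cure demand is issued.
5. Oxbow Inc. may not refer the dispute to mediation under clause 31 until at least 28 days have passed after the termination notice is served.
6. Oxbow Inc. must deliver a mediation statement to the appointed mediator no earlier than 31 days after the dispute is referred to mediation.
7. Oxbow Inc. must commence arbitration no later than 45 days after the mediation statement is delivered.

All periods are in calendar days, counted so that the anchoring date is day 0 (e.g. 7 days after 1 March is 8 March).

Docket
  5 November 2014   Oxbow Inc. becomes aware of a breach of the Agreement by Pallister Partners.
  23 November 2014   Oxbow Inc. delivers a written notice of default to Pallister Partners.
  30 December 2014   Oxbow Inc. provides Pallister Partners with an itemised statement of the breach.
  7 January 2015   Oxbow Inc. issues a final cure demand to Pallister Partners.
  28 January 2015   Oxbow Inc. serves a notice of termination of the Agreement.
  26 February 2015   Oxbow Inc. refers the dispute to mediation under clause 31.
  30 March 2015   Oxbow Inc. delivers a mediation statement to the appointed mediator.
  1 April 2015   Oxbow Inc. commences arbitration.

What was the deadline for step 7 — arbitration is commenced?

Step 7 runs from 30 March 2015, when the mediation statement is delivered. 45 days after 30 March 2015 is 14 May 2015.

14 May 2015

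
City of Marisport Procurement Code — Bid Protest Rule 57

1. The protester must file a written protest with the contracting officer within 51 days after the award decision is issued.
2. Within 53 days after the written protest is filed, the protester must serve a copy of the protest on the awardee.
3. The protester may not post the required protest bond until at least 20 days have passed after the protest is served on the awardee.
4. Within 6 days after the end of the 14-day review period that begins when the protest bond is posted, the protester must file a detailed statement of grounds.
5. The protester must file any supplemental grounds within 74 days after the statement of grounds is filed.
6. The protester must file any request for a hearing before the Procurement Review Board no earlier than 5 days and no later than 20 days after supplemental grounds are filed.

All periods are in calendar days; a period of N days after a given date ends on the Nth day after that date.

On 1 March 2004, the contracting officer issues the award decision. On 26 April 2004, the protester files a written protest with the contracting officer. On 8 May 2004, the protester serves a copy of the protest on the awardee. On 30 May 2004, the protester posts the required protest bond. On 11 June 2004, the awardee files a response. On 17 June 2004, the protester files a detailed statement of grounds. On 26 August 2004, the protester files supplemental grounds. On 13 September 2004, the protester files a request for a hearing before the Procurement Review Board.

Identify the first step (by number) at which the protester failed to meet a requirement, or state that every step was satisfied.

Step 1 — counting 51 days from 1 March 2004 (when the award decision is issued) gives a deadline of 21 April 2004; done 26 April 2004 — 5 days late.

Step 1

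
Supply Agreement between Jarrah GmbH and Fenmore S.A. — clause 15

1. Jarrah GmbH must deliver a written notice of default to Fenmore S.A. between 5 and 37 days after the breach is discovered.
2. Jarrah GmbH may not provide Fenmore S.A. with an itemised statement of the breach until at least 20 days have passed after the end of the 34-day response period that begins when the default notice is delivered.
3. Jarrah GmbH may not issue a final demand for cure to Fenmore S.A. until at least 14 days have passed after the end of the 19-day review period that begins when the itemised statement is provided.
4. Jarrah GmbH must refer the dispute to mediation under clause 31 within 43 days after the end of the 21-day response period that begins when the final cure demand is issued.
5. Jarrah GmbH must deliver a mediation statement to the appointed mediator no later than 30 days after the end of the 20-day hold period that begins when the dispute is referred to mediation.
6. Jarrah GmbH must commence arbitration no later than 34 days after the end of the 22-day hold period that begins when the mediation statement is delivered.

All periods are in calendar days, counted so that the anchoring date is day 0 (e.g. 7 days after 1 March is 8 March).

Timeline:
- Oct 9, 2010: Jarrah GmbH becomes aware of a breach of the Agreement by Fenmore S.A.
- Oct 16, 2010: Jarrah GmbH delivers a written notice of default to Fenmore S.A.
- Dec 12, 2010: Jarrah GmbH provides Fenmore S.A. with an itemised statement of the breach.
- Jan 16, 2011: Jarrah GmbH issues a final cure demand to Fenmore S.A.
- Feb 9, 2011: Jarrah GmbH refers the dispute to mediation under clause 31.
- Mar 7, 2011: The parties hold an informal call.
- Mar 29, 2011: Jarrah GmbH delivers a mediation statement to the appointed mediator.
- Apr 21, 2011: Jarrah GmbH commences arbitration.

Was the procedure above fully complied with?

Yes

Step 1: the window is 5–37 days after Oct 9, 2010 (when the breach is discovered), so Oct 14, 2010 through Nov 15, 2010; done Oct 16, 2010 — within the window.
Step 2: the earliest permitted date is 20 days after Nov 19, 2010 (end of the 34-day response period, which began when the default notice is delivered on Oct 16, 2010), i.e. Dec 9, 2010; done Dec 12, 2010, after the minimum wait.
Step 3: the earliest permitted date is 14 days after Dec 31, 2010 (end of the 19-day review period, which began when the itemised statement is provided on Dec 12, 2010), i.e. Jan 14, 2011; Jan 16, 2011 is on or after that date.
Step 4: 43 days after Feb 6, 2011 (end of the 21-day response period, which began when the final cure demand is issued on Jan 16, 2011) is Mar 21, 2011; Feb 9, 2011 is within that limit.
Step 5: 30 days after Mar 1, 2011 (end of the 20-day hold period, which began when the dispute is referred to mediation on Feb 9, 2011) is Mar 31, 2011; Mar 29, 2011 is within that limit.
Step 6: 34 days after Apr 20, 2011 (end of the 22-day hold period, which began when the mediation statement is delivered on Mar 29, 2011) is May 24, 2011; completed Apr 21, 2011, before the deadline.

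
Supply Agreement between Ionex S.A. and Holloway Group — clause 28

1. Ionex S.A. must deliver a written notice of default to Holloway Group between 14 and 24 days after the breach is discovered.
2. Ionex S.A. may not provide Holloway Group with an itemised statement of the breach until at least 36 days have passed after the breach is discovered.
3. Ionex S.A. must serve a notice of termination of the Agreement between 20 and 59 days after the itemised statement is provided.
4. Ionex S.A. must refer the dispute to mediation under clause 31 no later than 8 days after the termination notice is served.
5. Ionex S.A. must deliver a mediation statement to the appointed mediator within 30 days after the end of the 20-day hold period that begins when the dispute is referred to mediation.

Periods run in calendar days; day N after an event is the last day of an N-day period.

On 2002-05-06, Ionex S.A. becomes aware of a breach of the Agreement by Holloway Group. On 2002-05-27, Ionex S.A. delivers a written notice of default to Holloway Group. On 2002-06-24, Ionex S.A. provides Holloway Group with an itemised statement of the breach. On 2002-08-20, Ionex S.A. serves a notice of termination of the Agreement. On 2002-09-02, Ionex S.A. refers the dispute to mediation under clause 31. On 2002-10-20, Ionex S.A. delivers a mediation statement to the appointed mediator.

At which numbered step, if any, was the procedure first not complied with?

Step 4

Step 1: the window is 14–24 days after 2002-05-06 (when the breach is discovered), so 2002-05-20 through 2002-05-30; done 2002-05-27, which is between those dates.
Step 2: the earliest permitted date is 36 days after 2002-05-06 (when the breach is discovered), i.e. 2002-06-11; 2002-06-24 is on or after that date.
Step 3: the window is 20–59 days after 2002-06-24 (when the itemised statement is provided), so 2002-07-14 through 2002-08-22; done 2002-08-20 — within the window.
Step 4: 8 days after 2002-08-20 (when the termination notice is served) is 2002-08-28; done 2002-09-02 — 5 days late.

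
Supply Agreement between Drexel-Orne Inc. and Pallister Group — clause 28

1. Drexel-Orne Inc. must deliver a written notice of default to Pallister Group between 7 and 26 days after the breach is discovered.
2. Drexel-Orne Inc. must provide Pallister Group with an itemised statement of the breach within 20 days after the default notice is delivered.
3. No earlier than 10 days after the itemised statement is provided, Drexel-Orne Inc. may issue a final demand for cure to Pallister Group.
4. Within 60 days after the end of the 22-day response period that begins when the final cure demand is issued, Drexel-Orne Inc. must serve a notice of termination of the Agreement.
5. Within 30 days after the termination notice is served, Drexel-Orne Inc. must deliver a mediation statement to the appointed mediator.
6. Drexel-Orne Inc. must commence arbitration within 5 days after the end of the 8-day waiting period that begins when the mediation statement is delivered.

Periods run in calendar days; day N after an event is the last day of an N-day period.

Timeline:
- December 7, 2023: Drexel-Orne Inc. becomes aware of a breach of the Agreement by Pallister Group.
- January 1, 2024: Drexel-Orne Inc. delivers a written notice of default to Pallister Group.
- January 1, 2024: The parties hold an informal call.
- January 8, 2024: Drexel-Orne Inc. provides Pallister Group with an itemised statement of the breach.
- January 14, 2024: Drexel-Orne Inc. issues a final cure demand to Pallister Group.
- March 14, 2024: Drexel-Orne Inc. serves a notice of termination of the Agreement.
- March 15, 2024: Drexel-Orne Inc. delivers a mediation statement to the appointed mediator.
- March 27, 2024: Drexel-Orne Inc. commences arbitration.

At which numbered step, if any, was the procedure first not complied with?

Step 3

Step 1: the window is 7–26 days after December 7, 2023 (when the breach is discovered), so December 14, 2023 through January 2, 2024; done January 1, 2024, which is between those dates.
Step 2: 20 days after January 1, 2024 (when the default notice is delivered) is January 21, 2024; January 8, 2024 is within that limit.
Step 3: the earliest permitted date is 10 days after January 8, 2024 (when the itemised statement is provided), i.e. January 18, 2024; January 14, 2024 is 4 days before the earliest permitted date.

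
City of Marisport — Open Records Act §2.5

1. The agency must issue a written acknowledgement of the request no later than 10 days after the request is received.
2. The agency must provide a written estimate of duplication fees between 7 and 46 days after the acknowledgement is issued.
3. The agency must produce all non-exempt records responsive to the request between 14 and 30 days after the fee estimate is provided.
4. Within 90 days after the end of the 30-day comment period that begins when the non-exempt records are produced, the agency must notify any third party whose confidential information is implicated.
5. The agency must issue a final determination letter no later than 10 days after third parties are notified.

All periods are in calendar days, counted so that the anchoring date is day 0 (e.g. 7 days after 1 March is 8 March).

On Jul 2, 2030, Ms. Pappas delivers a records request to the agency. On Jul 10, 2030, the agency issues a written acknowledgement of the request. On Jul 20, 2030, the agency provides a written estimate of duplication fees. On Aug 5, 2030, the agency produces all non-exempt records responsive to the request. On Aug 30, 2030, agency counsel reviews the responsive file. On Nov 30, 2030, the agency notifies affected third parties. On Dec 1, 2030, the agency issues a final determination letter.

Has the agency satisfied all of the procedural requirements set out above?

Yes

(1) due by Jul 2, 2030 + 10 days = Jul 12, 2030; Jul 10, 2030 is within that limit.
(2) the permitted window runs from Jul 10, 2030 + 7 = Jul 17, 2030 to Jul 10, 2030 + 46 = Aug 25, 2030; Jul 20, 2030 falls inside that range.
(3) the permitted window runs from Jul 20, 2030 + 14 = Aug 3, 2030 to Jul 20, 2030 + 30 = Aug 19, 2030; done Aug 5, 2030 — within the window.
(4) due by Sep 4, 2030 + 90 days = Dec 3, 2030; done Nov 30, 2030 — timely.
(5) due by Nov 30, 2030 + 10 days = Dec 10, 2030; completed Dec 1, 2030, before the deadline.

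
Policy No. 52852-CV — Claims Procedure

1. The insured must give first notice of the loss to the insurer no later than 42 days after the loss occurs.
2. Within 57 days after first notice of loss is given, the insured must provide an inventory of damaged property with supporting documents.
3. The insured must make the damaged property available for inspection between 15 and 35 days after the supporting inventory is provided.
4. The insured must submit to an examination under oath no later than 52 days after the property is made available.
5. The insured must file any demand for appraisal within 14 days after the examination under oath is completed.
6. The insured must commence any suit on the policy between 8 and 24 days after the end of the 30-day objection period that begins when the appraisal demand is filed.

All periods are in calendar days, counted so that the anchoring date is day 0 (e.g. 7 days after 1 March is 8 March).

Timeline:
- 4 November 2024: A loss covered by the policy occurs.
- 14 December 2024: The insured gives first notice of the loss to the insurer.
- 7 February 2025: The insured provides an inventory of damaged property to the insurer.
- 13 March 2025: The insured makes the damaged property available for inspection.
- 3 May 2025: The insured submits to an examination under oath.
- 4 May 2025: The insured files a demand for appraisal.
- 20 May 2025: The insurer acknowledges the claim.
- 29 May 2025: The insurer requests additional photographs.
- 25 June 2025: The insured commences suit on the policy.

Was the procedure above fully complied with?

Step 1 — counting 42 days from 4 November 2024 (when the loss occurs) gives a deadline of 16 December 2024; completed 14 December 2024, before the deadline.
Step 2 — counting 57 days from 14 December 2024 (when first notice of loss is given) gives a deadline of 9 February 2025; done 7 February 2025 — timely.
Step 3 — 15 and 35 days from 7 February 2025 (when the supporting inventory is provided) are 22 February 2025 and 14 March 2025 respectively; done 13 March 2025 — within the window.
Step 4 — counting 52 days from 13 March 2025 (when the property is made available) gives a deadline of 4 May 2025; completed 3 May 2025, before the deadline.
Step 5 — counting 14 days from 3 May 2025 (when the examination under oath is completed) gives a deadline of 17 May 2025; completed 4 May 2025, before the deadline.
Step 6 — 8 and 24 days from 3 June 2025 (end of the 30-day objection period, which began when the appraisal demand is filed on 4 May 2025) are 11 June 2025 and 27 June 2025 respectively; 25 June 2025 falls inside that range.

Yes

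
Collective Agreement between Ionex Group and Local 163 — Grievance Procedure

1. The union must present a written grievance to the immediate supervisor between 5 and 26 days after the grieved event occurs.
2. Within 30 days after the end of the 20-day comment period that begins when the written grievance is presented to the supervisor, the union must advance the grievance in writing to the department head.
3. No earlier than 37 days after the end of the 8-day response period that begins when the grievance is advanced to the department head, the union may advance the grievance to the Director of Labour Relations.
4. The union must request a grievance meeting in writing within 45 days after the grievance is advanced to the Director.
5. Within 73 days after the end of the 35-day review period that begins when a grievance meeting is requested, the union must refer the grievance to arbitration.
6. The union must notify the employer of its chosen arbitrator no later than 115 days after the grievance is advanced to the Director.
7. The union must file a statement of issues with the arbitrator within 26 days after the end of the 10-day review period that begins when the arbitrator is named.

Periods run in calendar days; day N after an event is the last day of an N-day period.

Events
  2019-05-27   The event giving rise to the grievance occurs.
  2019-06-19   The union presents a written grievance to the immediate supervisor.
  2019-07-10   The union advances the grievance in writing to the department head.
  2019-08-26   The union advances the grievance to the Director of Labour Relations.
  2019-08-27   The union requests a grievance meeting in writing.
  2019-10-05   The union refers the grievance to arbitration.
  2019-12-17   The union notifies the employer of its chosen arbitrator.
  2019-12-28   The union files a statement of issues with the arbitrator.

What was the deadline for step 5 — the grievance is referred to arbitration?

A grievance meeting is requested on 2019-08-27; the 35-day review period therefore ends 2019-10-01, and step 5 runs from that date. 73 days after 2019-10-01 is 2019-12-13.

2019-12-13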